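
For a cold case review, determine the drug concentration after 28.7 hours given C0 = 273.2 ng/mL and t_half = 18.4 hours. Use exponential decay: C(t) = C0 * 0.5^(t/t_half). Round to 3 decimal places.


Drug concentration decay:
Number of half-lives = t / t_half = 28.7 / 18.4 = 1.559783
Decay factor = 0.5^1.559783 = 0.3392021
C(t) = 273.2 * 0.3392021 = 92.670 ng/mL

92.670


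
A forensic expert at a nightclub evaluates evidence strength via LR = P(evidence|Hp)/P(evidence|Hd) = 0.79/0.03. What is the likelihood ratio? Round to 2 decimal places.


Likelihood ratio calculation:
LR = P(E|Hp) / P(E|Hd)
LR = 0.79 / 0.03
LR = 26.33

26.33


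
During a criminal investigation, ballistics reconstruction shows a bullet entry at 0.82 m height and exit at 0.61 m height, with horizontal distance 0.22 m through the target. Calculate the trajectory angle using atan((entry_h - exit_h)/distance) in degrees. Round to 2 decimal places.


Bullet trajectory angle:
Height difference = 0.82 - 0.61 = 0.21 m
angle = atan(0.21 / 0.22)
angle = atan(0.954545)
angle = 43.67 degrees

43.67


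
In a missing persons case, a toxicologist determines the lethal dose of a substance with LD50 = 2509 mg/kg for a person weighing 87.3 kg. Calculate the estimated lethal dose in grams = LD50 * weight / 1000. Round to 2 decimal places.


Lethal dose calculation:
Lethal dose = LD50 * body_weight / 1000
= 2509 * 87.3 / 1000
= 219035.7 / 1000
= 219.04 g

219.04


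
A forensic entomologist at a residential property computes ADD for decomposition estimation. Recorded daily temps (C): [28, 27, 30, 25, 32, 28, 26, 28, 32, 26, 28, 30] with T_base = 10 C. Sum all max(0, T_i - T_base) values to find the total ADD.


Computing ADD day by day:
Day 1: max(0, 28 - 10) = 18
Day 2: max(0, 27 - 10) = 17
Day 3: max(0, 30 - 10) = 20
Day 4: max(0, 25 - 10) = 15
Day 5: max(0, 32 - 10) = 22
Day 6: max(0, 28 - 10) = 18
Day 7: max(0, 26 - 10) = 16
Day 8: max(0, 28 - 10) = 18
Day 9: max(0, 32 - 10) = 22
Day 10: max(0, 26 - 10) = 16
Day 11: max(0, 28 - 10) = 18
Day 12: max(0, 30 - 10) = 20
Total ADD = 220

220


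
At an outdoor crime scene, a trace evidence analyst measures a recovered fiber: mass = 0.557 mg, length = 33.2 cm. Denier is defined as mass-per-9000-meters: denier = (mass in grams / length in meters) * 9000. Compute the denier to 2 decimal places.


Denier calculation:
Mass in grams = 0.557 mg / 1000 = 0.000557 g
Length in meters = 33.2 cm / 100 = 0.332 m
Linear density = mass / length = 0.000557 / 0.332 = 0.00167771 g/m
Denier = (g/m) * 9000 = 0.00167771 * 9000 = 15.10

15.10


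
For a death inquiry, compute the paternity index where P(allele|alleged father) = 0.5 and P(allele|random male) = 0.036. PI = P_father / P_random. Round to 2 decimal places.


Paternity Index calculation:
PI = P(allele|father) / P(allele|random)
PI = 0.5 / 0.036
PI = 13.89

13.89


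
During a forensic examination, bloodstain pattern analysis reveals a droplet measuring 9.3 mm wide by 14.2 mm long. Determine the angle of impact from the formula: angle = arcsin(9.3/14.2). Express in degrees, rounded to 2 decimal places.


Blood spatter impact angle calculation:
width / length = 9.3 / 14.2 = 0.65493
angle = arcsin(0.65493)
angle = 40.91 degrees

40.91


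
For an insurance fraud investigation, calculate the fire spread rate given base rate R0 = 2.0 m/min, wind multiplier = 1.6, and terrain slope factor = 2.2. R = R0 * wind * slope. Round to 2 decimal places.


Fire spread rate calculation:
R = R0 * wind_factor * slope_factor
= 2.0 * 1.6 * 2.2
= 3.2 * 2.2
= 7.04 m/min

7.04


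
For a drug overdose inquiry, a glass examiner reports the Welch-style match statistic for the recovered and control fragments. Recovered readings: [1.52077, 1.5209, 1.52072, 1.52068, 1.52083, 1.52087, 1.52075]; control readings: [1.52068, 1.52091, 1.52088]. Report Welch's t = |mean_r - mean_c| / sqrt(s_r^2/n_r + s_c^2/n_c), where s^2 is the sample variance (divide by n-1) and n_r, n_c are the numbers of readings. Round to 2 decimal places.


Welch's t-criterion for glass RI comparison:
Recovered mean = sum / n_r = 10.64552 / 7 = 1.5207886
Control mean = sum / n_c = 4.56247 / 3 = 1.5208233
Recovered sample variance s_r^2 = 6.51429e-09
Control sample variance s_c^2 = 1.56333e-08
Welch SE (unpooled) = sqrt(s_r^2/n_r + s_c^2/n_c) = sqrt(9.30612e-10 + 5.21111e-09) = sqrt(6.14172e-09) = 7.83691e-05
|mean_r - mean_c| = 3.47619e-05
t = 3.47619e-05 / 7.83691e-05 = 0.44

0.44


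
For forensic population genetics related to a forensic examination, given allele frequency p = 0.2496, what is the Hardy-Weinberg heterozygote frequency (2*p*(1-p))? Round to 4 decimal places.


Hardy-Weinberg heterozygote frequency:
q = 1 - p = 1 - 0.2496 = 0.7504
2pq = 2 * 0.2496 * 0.7504 = 0.3746

0.3746


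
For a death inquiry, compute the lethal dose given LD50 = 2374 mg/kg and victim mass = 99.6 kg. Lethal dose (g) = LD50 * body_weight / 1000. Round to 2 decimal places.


Lethal dose calculation:
Lethal dose = LD50 * body_weight / 1000
= 2374 * 99.6 / 1000
= 236450.4 / 1000
= 236.45 g

236.45


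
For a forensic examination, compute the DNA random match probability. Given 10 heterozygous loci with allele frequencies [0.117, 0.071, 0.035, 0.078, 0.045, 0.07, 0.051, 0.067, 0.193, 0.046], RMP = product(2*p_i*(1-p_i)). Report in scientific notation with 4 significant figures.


Computing RMP for 10 loci:
Locus 1: 2 * 0.117 * 0.883 = 0.206622
Locus 2: 2 * 0.071 * 0.929 = 0.131918
Locus 3: 2 * 0.035 * 0.965 = 0.06755
Locus 4: 2 * 0.078 * 0.922 = 0.143832
Locus 5: 2 * 0.045 * 0.955 = 0.08595
Locus 6: 2 * 0.07 * 0.93 = 0.1302
Locus 7: 2 * 0.051 * 0.949 = 0.096798
Locus 8: 2 * 0.067 * 0.933 = 0.125022
Locus 9: 2 * 0.193 * 0.807 = 0.311502
Locus 10: 2 * 0.046 * 0.954 = 0.087768
RMP = 9.805e-10

9.805e-10


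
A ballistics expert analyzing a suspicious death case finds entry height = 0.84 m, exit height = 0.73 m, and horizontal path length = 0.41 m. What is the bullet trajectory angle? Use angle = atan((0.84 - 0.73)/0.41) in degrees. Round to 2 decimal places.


Bullet trajectory angle:
Height difference = 0.84 - 0.73 = 0.11 m
angle = atan(0.11 / 0.41)
angle = atan(0.268293)
angle = 15.02 degrees

15.02


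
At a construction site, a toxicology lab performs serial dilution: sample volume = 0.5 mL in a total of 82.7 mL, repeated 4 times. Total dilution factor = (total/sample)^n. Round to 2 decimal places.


Dilution factor calculation:
Single dilution = V_total / V_sample = 82.7 / 0.5 ≈ 165.4
Number of dilutions = 4
Total DF = (82.7 / 0.5)^4 (full precision, rounded at the end) = 748414203.27

748414203.27


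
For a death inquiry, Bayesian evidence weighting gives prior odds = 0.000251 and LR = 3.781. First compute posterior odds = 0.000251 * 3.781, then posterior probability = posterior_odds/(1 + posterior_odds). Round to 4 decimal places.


Bayesian evidence evaluation:
Posterior odds = prior_odds * LR = 0.000251 * 3.781 = 0.000949031
Posterior probability = posterior_odds / (1 + posterior_odds)
= 0.000949031 / (1 + 0.000949031)
= 0.000949031 / 1.000949031
= 0.0009

0.0009


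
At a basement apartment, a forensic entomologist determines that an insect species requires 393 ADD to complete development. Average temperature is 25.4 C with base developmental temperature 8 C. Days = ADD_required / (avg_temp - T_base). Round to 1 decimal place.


Insect development time:
Effective temperature = avg_temp - T_base = 25.4 - 8 = 17.4 C
Days = ADD / effective_temp = 393 / 17.4 = 22.6 days

22.6


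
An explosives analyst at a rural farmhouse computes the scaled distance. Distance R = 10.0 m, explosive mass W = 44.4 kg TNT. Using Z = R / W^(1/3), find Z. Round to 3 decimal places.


Scaled distance calculation:
W^(1/3) = 44.4^(1/3) = 3.541014
Z = R / W^(1/3) = 10.0 / 3.541014
Z = 2.824 m/kg^(1/3)

2.824


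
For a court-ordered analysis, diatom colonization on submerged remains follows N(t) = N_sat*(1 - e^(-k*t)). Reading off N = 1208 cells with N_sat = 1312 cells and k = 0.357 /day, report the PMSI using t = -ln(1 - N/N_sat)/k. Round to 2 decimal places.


PMSI from diatom colonization curve:
N / N_sat = 1208 / 1312 = 0.920732
1 - N/N_sat = 0.079268
ln(1 - N/N_sat) = -2.534921
t = -ln(1 - N/N_sat) / k = -(-2.534921) / 0.357 = 7.10 days

7.10


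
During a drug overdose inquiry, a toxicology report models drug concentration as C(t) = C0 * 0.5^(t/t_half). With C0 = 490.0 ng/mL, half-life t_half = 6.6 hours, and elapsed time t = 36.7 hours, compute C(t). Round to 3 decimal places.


Drug concentration decay:
Number of half-lives = t / t_half = 36.7 / 6.6 = 5.560606
Decay factor = 0.5^5.560606 = 0.02118804
C(t) = 490.0 * 0.02118804 = 10.382 ng/mL

10.382


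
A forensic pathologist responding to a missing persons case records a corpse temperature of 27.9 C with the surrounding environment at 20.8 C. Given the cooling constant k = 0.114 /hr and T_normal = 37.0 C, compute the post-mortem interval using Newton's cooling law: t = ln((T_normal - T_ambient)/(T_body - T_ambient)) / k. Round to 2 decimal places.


Using Newton's law of cooling:
t = ln((T_normal - T_ambient) / (T_body - T_ambient)) / k
T_normal - T_ambient = 16.2
T_body - T_ambient = 7.1
Ratio = 2.28169
ln(ratio) = 0.824916
t = 0.824916 / 0.114 = 7.24 hours

7.24


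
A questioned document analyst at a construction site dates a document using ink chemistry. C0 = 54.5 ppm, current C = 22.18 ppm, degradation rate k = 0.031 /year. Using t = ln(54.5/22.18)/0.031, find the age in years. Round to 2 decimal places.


Document age estimation:
C0/C = 54.5 / 22.18 = 2.457169
ln(C0/C) = 0.89901
t = 0.89901 / 0.031 = 29.00 years

29.00


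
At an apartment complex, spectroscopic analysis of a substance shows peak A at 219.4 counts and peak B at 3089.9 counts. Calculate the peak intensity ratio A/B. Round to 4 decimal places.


Spectral peak ratio:
Peak A = 219.4 counts
Peak B = 3089.9 counts
Ratio = 219.4 / 3089.9 = 0.0710

0.0710


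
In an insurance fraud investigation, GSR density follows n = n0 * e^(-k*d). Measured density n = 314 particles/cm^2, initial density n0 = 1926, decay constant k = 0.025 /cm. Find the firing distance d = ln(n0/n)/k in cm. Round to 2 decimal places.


GSR distance calculation:
n0/n = 1926 / 314 = 6.133758
ln(n0/n) = 1.813808
d = 1.813808 / 0.025 = 72.55 cm

72.55


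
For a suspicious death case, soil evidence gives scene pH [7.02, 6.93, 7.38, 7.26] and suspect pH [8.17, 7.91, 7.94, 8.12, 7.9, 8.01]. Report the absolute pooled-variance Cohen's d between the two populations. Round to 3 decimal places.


Pooled-variance Cohen's d for soil pH comparison:
Scene mean = 28.59 / 4 = 7.1475
Suspect mean = 48.05 / 6 = 8.008333
Scene sample variance s_s^2 = 0.043425
Suspect sample variance s_c^2 = 0.012937
Pooled variance = ((n_s-1)*s_s^2 + (n_c-1)*s_c^2) / (n_s + n_c - 2) = 0.02437
Pooled SD = sqrt(0.02437) = 0.156109
Mean difference = -0.860833
|d| = |-0.860833| / 0.156109 = 5.514

5.514


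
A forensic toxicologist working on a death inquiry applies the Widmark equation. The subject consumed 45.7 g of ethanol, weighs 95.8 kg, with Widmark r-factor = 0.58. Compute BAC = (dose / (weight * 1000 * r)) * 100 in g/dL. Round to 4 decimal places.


Applying the Widmark formula:
BAC = (dose_g / (body_wt * 1000 * r)) * 100
Denominator = 95.8 * 1000 * 0.58 = 55564
BAC = (45.7 / 55564) * 100
BAC = 0.0822 g/dL

0.0822


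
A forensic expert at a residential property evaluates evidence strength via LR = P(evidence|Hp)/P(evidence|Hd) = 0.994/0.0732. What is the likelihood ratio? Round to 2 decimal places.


Likelihood ratio calculation:
LR = P(E|Hp) / P(E|Hd)
LR = 0.994 / 0.0732
LR = 13.58

13.58


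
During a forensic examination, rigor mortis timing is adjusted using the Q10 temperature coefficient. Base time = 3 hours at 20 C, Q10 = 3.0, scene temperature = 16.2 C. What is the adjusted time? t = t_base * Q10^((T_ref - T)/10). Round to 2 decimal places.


Rigor mortis time adjustment:
Exponent = (T_ref - T_actual) / 10 = (20 - 16.2) / 10 = 0.38
Q10 factor = 3.0^0.38 = 1.51812
t_adjusted = 3 * 1.51812 = 4.55 hours

4.55


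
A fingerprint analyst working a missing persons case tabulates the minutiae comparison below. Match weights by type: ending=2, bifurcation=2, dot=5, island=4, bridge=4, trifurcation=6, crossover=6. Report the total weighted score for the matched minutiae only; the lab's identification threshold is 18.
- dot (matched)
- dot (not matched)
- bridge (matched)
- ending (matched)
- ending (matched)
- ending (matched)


Weighted minutiae match score:
  dot: matched, +5 (running total 5)
  dot: not matched, +0
  bridge: matched, +4 (running total 9)
  ending: matched, +2 (running total 11)
  ending: matched, +2 (running total 13)
  ending: matched, +2 (running total 15)
Total score = 15
Threshold = 18; verdict = inconclusive

15


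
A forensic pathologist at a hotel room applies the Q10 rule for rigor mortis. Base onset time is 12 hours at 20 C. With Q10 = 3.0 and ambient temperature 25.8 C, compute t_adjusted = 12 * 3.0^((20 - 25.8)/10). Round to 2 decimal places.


Rigor mortis time adjustment:
Exponent = (T_ref - T_actual) / 10 = (20 - 25.8) / 10 = -0.58
Q10 factor = 3.0^-0.58 = 0.52877
t_adjusted = 12 * 0.52877 = 6.35 hours

6.35


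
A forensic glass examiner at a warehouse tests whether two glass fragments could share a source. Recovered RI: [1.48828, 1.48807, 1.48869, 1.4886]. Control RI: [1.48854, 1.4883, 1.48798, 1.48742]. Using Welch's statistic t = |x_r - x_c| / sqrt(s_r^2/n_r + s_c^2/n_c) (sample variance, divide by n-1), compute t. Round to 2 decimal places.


Welch's t-criterion for glass RI comparison:
Recovered mean = sum / n_r = 5.95364 / 4 = 1.48841
Control mean = sum / n_c = 5.95224 / 4 = 1.48806
Recovered sample variance s_r^2 = 8.23333e-08
Control sample variance s_c^2 = 2.34667e-07
Welch SE (unpooled) = sqrt(s_r^2/n_r + s_c^2/n_c) = sqrt(2.05833e-08 + 5.86667e-08) = sqrt(7.925e-08) = 0.000281514
|mean_r - mean_c| = 0.00035
t = 0.00035 / 0.000281514 = 1.24

1.24


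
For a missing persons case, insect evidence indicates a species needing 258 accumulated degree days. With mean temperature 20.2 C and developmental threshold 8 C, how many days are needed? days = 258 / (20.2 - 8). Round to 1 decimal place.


Insect development time:
Effective temperature = avg_temp - T_base = 20.2 - 8 = 12.2 C
Days = ADD / effective_temp = 258 / 12.2 = 21.1 days

21.1


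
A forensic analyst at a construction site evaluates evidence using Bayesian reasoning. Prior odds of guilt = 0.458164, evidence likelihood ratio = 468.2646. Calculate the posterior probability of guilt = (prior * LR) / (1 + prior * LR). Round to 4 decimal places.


Bayesian evidence evaluation:
Posterior odds = prior_odds * LR = 0.458164 * 468.2646 = 214.542
Posterior probability = posterior_odds / (1 + posterior_odds)
= 214.542 / (1 + 214.542)
= 214.542 / 215.542
= 0.9954

0.9954


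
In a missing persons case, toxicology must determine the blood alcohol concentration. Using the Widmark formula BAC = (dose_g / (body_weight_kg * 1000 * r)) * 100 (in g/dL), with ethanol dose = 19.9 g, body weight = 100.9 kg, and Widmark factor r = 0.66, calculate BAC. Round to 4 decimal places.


Applying the Widmark formula:
BAC = (dose_g / (body_wt * 1000 * r)) * 100
Denominator = 100.9 * 1000 * 0.66 = 66594
BAC = (19.9 / 66594) * 100
BAC = 0.0299 g/dL

0.0299


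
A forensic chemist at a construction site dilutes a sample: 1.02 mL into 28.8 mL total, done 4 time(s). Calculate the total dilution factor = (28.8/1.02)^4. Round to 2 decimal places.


Dilution factor calculation:
Single dilution = V_total / V_sample = 28.8 / 1.02 ≈ 28.235294
Number of dilutions = 4
Total DF = (28.8 / 1.02)^4 (full precision, rounded at the end) = 635578.60

635578.60


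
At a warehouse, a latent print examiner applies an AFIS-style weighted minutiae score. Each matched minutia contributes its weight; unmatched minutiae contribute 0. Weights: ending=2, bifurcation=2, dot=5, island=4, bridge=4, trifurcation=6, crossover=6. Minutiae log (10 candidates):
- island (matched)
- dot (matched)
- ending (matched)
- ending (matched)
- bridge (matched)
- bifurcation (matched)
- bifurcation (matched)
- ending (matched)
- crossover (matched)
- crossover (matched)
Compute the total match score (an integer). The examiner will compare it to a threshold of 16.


Weighted minutiae match score:
  island: matched, +4 (running total 4)
  dot: matched, +5 (running total 9)
  ending: matched, +2 (running total 11)
  ending: matched, +2 (running total 13)
  bridge: matched, +4 (running total 17)
  bifurcation: matched, +2 (running total 19)
  bifurcation: matched, +2 (running total 21)
  ending: matched, +2 (running total 23)
  crossover: matched, +6 (running total 29)
  crossover: matched, +6 (running total 35)
Total score = 35
Threshold = 16; verdict = identification

35


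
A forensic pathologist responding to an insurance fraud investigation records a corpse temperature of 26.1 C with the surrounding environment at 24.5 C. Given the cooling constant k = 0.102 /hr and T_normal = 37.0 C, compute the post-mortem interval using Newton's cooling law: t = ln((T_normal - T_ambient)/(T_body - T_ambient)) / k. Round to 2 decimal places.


Using Newton's law of cooling:
t = ln((T_normal - T_ambient) / (T_body - T_ambient)) / k
T_normal - T_ambient = 12.5
T_body - T_ambient = 1.6
Ratio = 7.8125
ln(ratio) = 2.055725
t = 2.055725 / 0.102 = 20.15 hours

20.15


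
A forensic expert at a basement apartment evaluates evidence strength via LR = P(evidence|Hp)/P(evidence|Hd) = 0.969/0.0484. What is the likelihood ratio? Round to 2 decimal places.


Likelihood ratio calculation:
LR = P(E|Hp) / P(E|Hd)
LR = 0.969 / 0.0484
LR = 20.02

20.02


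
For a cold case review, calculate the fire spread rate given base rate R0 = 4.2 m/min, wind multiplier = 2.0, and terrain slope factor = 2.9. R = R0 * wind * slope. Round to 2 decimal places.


Fire spread rate calculation:
R = R0 * wind_factor * slope_factor
= 4.2 * 2.0 * 2.9
= 8.4 * 2.9
= 24.36 m/min

24.36


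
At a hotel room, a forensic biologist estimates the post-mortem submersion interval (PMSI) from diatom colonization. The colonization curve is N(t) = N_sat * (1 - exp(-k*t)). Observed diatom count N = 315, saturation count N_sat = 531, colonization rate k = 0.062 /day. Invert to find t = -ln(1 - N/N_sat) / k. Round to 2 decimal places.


PMSI from diatom colonization curve:
N / N_sat = 315 / 531 = 0.59322
1 - N/N_sat = 0.40678
ln(1 - N/N_sat) = -0.899483
t = -ln(1 - N/N_sat) / k = -(-0.899483) / 0.062 = 14.51 days

14.51


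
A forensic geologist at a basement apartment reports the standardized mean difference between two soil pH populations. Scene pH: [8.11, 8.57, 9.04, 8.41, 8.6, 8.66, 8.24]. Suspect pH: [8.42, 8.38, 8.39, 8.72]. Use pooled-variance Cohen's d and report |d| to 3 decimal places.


Pooled-variance Cohen's d for soil pH comparison:
Scene mean = 59.63 / 7 = 8.518571
Suspect mean = 33.91 / 4 = 8.4775
Scene sample variance s_s^2 = 0.092914
Suspect sample variance s_c^2 = 0.026425
Pooled variance = ((n_s-1)*s_s^2 + (n_c-1)*s_c^2) / (n_s + n_c - 2) = 0.070751
Pooled SD = sqrt(0.070751) = 0.265991
Mean difference = 0.041071
|d| = |0.041071| / 0.265991 = 0.154

0.154


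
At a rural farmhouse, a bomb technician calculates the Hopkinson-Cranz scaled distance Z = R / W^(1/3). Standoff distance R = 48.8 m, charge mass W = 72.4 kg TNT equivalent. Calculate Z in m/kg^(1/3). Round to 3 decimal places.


Scaled distance calculation:
W^(1/3) = 72.4^(1/3) = 4.167857
Z = R / W^(1/3) = 48.8 / 4.167857
Z = 11.709 m/kg^(1/3)

11.709


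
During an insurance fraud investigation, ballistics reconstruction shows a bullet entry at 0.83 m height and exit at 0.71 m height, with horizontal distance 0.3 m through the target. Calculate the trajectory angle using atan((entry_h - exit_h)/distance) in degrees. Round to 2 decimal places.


Bullet trajectory angle:
Height difference = 0.83 - 0.71 = 0.12 m
angle = atan(0.12 / 0.3)
angle = atan(0.4)
angle = 21.80 degrees

21.80


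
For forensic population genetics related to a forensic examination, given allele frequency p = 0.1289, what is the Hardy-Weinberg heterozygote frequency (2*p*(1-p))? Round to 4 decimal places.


Hardy-Weinberg heterozygote frequency:
q = 1 - p = 1 - 0.1289 = 0.8711
2pq = 2 * 0.1289 * 0.8711 = 0.2246

0.2246


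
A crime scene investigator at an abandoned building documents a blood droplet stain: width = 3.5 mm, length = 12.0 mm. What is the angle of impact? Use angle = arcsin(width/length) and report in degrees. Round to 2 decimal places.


Blood spatter impact angle calculation:
width / length = 3.5 / 12.0 = 0.291667
angle = arcsin(0.291667)
angle = 16.96 degrees

16.96


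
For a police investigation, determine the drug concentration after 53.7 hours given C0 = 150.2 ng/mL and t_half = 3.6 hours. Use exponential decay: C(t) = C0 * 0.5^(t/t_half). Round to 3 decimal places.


Drug concentration decay:
Number of half-lives = t / t_half = 53.7 / 3.6 = 14.916667
Decay factor = 0.5^14.916667 = 0.00003233
C(t) = 150.2 * 0.00003233 = 0.005 ng/mL

0.005


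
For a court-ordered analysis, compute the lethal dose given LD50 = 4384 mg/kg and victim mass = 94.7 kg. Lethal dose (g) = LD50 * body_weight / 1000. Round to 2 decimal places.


Lethal dose calculation:
Lethal dose = LD50 * body_weight / 1000
= 4384 * 94.7 / 1000
= 415164.8 / 1000
= 415.16 g

415.16


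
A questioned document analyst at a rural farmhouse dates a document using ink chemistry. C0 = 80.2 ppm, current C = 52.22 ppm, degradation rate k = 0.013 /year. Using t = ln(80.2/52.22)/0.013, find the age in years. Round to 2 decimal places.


Document age estimation:
C0/C = 80.2 / 52.22 = 1.53581
ln(C0/C) = 0.429058
t = 0.429058 / 0.013 = 33.00 years

33.00


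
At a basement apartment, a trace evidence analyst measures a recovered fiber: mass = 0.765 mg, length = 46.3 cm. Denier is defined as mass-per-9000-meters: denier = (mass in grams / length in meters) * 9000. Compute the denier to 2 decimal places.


Denier calculation:
Mass in grams = 0.765 mg / 1000 = 0.000765 g
Length in meters = 46.3 cm / 100 = 0.463 m
Linear density = mass / length = 0.000765 / 0.463 = 0.00165227 g/m
Denier = (g/m) * 9000 = 0.00165227 * 9000 = 14.87

14.87


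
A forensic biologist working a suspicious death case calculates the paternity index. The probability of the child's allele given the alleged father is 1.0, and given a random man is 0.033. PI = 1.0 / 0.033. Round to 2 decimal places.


Paternity Index calculation:
PI = P(allele|father) / P(allele|random)
PI = 1.0 / 0.033
PI = 30.30

30.30


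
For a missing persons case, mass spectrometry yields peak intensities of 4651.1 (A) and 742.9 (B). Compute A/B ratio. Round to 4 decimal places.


Spectral peak ratio:
Peak A = 4651.1 counts
Peak B = 742.9 counts
Ratio = 4651.1 / 742.9 = 6.2607

6.2607


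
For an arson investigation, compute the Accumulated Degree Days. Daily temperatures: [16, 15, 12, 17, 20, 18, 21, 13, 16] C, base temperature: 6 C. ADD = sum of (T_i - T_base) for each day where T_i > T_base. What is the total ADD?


Computing ADD day by day:
Day 1: max(0, 16 - 6) = 10
Day 2: max(0, 15 - 6) = 9
Day 3: max(0, 12 - 6) = 6
Day 4: max(0, 17 - 6) = 11
Day 5: max(0, 20 - 6) = 14
Day 6: max(0, 18 - 6) = 12
Day 7: max(0, 21 - 6) = 15
Day 8: max(0, 13 - 6) = 7
Day 9: max(0, 16 - 6) = 10
Total ADD = 94

94


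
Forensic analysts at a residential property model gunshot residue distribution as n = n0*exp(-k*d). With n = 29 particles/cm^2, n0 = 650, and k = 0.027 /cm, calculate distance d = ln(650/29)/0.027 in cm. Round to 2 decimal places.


GSR distance calculation:
n0/n = 650 / 29 = 22.413793
ln(n0/n) = 3.109677
d = 3.109677 / 0.027 = 115.17 cm

115.17


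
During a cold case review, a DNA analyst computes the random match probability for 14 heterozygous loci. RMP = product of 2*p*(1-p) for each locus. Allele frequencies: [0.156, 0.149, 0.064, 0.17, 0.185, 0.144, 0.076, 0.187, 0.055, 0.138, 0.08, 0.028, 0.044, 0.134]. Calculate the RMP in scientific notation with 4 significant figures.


Computing RMP for 14 loci:
Locus 1: 2 * 0.156 * 0.844 = 0.263328
Locus 2: 2 * 0.149 * 0.851 = 0.253598
Locus 3: 2 * 0.064 * 0.936 = 0.119808
Locus 4: 2 * 0.17 * 0.83 = 0.2822
Locus 5: 2 * 0.185 * 0.815 = 0.30155
Locus 6: 2 * 0.144 * 0.856 = 0.246528
Locus 7: 2 * 0.076 * 0.924 = 0.140448
Locus 8: 2 * 0.187 * 0.813 = 0.304062
Locus 9: 2 * 0.055 * 0.945 = 0.10395
Locus 10: 2 * 0.138 * 0.862 = 0.237912
Locus 11: 2 * 0.08 * 0.92 = 0.1472
Locus 12: 2 * 0.028 * 0.972 = 0.054432
Locus 13: 2 * 0.044 * 0.956 = 0.084128
Locus 14: 2 * 0.134 * 0.866 = 0.232088
RMP = 2.773e-11

2.773e-11


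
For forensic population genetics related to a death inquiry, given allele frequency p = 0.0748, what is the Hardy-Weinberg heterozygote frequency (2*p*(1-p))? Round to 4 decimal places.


Hardy-Weinberg heterozygote frequency:
q = 1 - p = 1 - 0.0748 = 0.9252
2pq = 2 * 0.0748 * 0.9252 = 0.1384

0.1384


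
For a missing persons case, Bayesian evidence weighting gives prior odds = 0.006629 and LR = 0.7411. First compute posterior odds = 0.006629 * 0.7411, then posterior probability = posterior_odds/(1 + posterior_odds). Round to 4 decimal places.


Bayesian evidence evaluation:
Posterior odds = prior_odds * LR = 0.006629 * 0.7411 = 0.004912752
Posterior probability = posterior_odds / (1 + posterior_odds)
= 0.004912752 / (1 + 0.004912752)
= 0.004912752 / 1.004912752
= 0.0049

0.0049


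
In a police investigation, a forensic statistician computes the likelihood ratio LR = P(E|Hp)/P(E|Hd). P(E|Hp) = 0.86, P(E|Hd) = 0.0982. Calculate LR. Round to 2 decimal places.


Likelihood ratio calculation:
LR = P(E|Hp) / P(E|Hd)
LR = 0.86 / 0.0982
LR = 8.76

8.76


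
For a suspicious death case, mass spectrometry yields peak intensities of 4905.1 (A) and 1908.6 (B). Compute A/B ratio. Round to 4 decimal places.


Spectral peak ratio:
Peak A = 4905.1 counts
Peak B = 1908.6 counts
Ratio = 4905.1 / 1908.6 = 2.5700

2.5700


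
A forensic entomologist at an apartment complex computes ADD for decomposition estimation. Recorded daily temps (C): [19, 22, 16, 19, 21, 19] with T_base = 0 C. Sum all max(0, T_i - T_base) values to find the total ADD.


Computing ADD day by day:
Day 1: max(0, 19 - 0) = 19
Day 2: max(0, 22 - 0) = 22
Day 3: max(0, 16 - 0) = 16
Day 4: max(0, 19 - 0) = 19
Day 5: max(0, 21 - 0) = 21
Day 6: max(0, 19 - 0) = 19
Total ADD = 116

116


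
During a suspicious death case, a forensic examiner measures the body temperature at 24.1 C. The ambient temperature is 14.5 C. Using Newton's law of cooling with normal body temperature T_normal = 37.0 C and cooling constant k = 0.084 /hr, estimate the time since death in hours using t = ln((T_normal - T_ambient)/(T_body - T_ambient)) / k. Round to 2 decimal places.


Using Newton's law of cooling:
t = ln((T_normal - T_ambient) / (T_body - T_ambient)) / k
T_normal - T_ambient = 22.5
T_body - T_ambient = 9.6
Ratio = 2.34375
ln(ratio) = 0.851752
t = 0.851752 / 0.084 = 10.14 hours

10.14


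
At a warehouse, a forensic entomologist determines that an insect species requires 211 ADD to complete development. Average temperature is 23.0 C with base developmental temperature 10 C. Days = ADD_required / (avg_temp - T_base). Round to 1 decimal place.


Insect development time:
Effective temperature = avg_temp - T_base = 23.0 - 10 = 13.0 C
Days = ADD / effective_temp = 211 / 13.0 = 16.2 days

16.2


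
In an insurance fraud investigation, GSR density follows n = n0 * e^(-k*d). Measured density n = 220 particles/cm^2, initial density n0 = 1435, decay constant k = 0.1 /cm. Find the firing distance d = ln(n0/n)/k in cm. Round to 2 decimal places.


GSR distance calculation:
n0/n = 1435 / 220 = 6.522727
ln(n0/n) = 1.875293
d = 1.875293 / 0.1 = 18.75 cm

18.75


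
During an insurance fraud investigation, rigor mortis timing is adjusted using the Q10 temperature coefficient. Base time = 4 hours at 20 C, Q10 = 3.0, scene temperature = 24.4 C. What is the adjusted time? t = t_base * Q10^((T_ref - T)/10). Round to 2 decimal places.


Rigor mortis time adjustment:
Exponent = (T_ref - T_actual) / 10 = (20 - 24.4) / 10 = -0.44
Q10 factor = 3.0^-0.44 = 0.61669
t_adjusted = 4 * 0.61669 = 2.47 hours

2.47


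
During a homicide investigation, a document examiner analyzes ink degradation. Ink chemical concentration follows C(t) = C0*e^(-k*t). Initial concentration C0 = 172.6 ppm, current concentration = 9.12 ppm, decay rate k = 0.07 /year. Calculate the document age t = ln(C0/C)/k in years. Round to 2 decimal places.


Document age estimation:
C0/C = 172.6 / 9.12 = 18.925439
ln(C0/C) = 2.940507
t = 2.940507 / 0.07 = 42.01 years

42.01


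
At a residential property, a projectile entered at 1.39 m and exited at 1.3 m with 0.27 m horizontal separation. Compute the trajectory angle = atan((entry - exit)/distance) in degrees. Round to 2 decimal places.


Bullet trajectory angle:
Height difference = 1.39 - 1.3 = 0.09 m
angle = atan(0.09 / 0.27)
angle = atan(0.333333)
angle = 18.43 degrees

18.43


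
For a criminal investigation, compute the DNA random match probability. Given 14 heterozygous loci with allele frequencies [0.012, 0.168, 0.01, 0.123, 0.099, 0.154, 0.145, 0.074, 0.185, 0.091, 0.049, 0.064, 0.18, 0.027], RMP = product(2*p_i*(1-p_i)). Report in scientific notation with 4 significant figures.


Computing RMP for 14 loci:
Locus 1: 2 * 0.012 * 0.988 = 0.023712
Locus 2: 2 * 0.168 * 0.832 = 0.279552
Locus 3: 2 * 0.01 * 0.99 = 0.0198
Locus 4: 2 * 0.123 * 0.877 = 0.215742
Locus 5: 2 * 0.099 * 0.901 = 0.178398
Locus 6: 2 * 0.154 * 0.846 = 0.260568
Locus 7: 2 * 0.145 * 0.855 = 0.24795
Locus 8: 2 * 0.074 * 0.926 = 0.137048
Locus 9: 2 * 0.185 * 0.815 = 0.30155
Locus 10: 2 * 0.091 * 0.909 = 0.165438
Locus 11: 2 * 0.049 * 0.951 = 0.093198
Locus 12: 2 * 0.064 * 0.936 = 0.119808
Locus 13: 2 * 0.18 * 0.82 = 0.2952
Locus 14: 2 * 0.027 * 0.973 = 0.052542
RMP = 3.864e-13

3.864e-13


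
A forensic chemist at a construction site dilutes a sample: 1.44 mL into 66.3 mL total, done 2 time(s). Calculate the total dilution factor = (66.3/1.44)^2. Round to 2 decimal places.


Dilution factor calculation:
Single dilution = V_total / V_sample = 66.3 / 1.44 ≈ 46.041667
Number of dilutions = 2
Total DF = (66.3 / 1.44)^2 (full precision, rounded at the end) = 2119.84

2119.84


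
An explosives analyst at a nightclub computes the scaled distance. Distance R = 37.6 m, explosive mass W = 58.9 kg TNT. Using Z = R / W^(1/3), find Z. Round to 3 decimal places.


Scaled distance calculation:
W^(1/3) = 58.9^(1/3) = 3.890796
Z = R / W^(1/3) = 37.6 / 3.890796
Z = 9.664 m/kg^(1/3)

9.664


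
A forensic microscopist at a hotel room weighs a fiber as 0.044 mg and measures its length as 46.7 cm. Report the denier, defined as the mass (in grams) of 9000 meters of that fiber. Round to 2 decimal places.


Denier calculation:
Mass in grams = 0.044 mg / 1000 = 0.000044 g
Length in meters = 46.7 cm / 100 = 0.467 m
Linear density = mass / length = 0.000044 / 0.467 = 0.00009422 g/m
Denier = (g/m) * 9000 = 0.00009422 * 9000 = 0.85

0.85


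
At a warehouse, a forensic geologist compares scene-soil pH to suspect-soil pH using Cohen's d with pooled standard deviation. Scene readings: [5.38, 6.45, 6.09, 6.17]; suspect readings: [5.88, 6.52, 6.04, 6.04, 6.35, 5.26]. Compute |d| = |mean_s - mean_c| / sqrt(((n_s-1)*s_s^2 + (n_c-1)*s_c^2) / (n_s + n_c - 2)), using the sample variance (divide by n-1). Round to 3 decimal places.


Pooled-variance Cohen's d for soil pH comparison:
Scene mean = 24.09 / 4 = 6.0225
Suspect mean = 36.09 / 6 = 6.015
Scene sample variance s_s^2 = 0.207292
Suspect sample variance s_c^2 = 0.19135
Pooled variance = ((n_s-1)*s_s^2 + (n_c-1)*s_c^2) / (n_s + n_c - 2) = 0.197328
Pooled SD = sqrt(0.197328) = 0.444216
Mean difference = 0.0075
|d| = |0.0075| / 0.444216 = 0.017

0.017


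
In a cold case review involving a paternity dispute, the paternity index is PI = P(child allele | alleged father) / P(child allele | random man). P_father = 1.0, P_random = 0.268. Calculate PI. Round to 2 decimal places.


Paternity Index calculation:
PI = P(allele|father) / P(allele|random)
PI = 1.0 / 0.268
PI = 3.73

3.73


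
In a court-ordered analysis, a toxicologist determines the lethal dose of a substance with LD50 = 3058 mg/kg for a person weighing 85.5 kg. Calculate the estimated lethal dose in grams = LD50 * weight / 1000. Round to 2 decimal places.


Lethal dose calculation:
Lethal dose = LD50 * body_weight / 1000
= 3058 * 85.5 / 1000
= 261459 / 1000
= 261.46 g

261.46


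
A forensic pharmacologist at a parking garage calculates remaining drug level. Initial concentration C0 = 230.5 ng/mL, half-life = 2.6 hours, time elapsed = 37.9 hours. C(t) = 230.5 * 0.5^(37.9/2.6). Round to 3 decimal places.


Drug concentration decay:
Number of half-lives = t / t_half = 37.9 / 2.6 = 14.576923
Decay factor = 0.5^14.576923 = 0.00004092
C(t) = 230.5 * 0.00004092 = 0.009 ng/mL

0.009


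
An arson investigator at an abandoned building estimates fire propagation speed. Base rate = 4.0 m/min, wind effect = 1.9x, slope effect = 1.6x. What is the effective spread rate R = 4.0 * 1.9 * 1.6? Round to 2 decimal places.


Fire spread rate calculation:
R = R0 * wind_factor * slope_factor
= 4.0 * 1.9 * 1.6
= 7.6 * 1.6
= 12.16 m/min

12.16


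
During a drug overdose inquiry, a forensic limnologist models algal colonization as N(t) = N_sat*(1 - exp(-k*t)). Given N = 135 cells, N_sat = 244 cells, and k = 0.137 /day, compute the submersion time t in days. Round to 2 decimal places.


PMSI from diatom colonization curve:
N / N_sat = 135 / 244 = 0.553279
1 - N/N_sat = 0.446721
ln(1 - N/N_sat) = -0.805821
t = -ln(1 - N/N_sat) / k = -(-0.805821) / 0.137 = 5.88 days

5.88


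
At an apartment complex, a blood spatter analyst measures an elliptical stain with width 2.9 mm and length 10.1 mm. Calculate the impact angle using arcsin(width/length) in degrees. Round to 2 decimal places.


Blood spatter impact angle calculation:
width / length = 2.9 / 10.1 = 0.287129
angle = arcsin(0.287129)
angle = 16.69 degrees

16.69


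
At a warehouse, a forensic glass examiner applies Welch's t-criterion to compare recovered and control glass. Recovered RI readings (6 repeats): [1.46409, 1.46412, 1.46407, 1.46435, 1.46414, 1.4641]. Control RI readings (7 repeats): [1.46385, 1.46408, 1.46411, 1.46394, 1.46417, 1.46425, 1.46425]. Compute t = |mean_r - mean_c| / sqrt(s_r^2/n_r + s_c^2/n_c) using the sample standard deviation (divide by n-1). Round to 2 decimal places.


Welch's t-criterion for glass RI comparison:
Recovered mean = sum / n_r = 8.78487 / 6 = 1.464145
Control mean = sum / n_c = 10.24865 / 7 = 1.4640929
Recovered sample variance s_r^2 = 1.067e-08
Control sample variance s_c^2 = 2.30238e-08
Welch SE (unpooled) = sqrt(s_r^2/n_r + s_c^2/n_c) = sqrt(1.77833e-09 + 3.28912e-09) = sqrt(5.06745e-09) = 7.1186e-05
|mean_r - mean_c| = 5.21429e-05
t = 5.21429e-05 / 7.1186e-05 = 0.73

0.73


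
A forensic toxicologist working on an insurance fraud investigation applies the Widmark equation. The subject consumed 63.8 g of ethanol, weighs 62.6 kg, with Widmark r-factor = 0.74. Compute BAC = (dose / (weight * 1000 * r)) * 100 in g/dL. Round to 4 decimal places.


Applying the Widmark formula:
BAC = (dose_g / (body_wt * 1000 * r)) * 100
Denominator = 62.6 * 1000 * 0.74 = 46324
BAC = (63.8 / 46324) * 100
BAC = 0.1377 g/dL

0.1377


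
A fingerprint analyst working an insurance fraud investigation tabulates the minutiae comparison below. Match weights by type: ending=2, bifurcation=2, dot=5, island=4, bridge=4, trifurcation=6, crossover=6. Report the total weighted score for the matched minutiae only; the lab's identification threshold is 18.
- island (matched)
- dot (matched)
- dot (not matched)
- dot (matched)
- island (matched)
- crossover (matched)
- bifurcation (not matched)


Weighted minutiae match score:
  island: matched, +4 (running total 4)
  dot: matched, +5 (running total 9)
  dot: not matched, +0
  dot: matched, +5 (running total 14)
  island: matched, +4 (running total 18)
  crossover: matched, +6 (running total 24)
  bifurcation: not matched, +0
Total score = 24
Threshold = 18; verdict = identification

24


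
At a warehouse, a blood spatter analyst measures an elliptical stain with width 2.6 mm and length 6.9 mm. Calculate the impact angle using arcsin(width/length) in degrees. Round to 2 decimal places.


Blood spatter impact angle calculation:
width / length = 2.6 / 6.9 = 0.376812
angle = arcsin(0.376812)
angle = 22.14 degrees

22.14


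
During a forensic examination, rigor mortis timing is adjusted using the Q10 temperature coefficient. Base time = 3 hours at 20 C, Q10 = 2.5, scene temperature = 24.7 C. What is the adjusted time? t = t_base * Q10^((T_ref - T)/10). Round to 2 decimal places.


Rigor mortis time adjustment:
Exponent = (T_ref - T_actual) / 10 = (20 - 24.7) / 10 = -0.47
Q10 factor = 2.5^-0.47 = 0.65008
t_adjusted = 3 * 0.65008 = 1.95 hours

1.95


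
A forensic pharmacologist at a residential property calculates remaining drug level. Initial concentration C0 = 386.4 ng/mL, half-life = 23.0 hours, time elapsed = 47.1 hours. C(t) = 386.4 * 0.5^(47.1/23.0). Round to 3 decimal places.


Drug concentration decay:
Number of half-lives = t / t_half = 47.1 / 23.0 = 2.047826
Decay factor = 0.5^2.047826 = 0.24184825
C(t) = 386.4 * 0.24184825 = 93.450 ng/mL

93.450


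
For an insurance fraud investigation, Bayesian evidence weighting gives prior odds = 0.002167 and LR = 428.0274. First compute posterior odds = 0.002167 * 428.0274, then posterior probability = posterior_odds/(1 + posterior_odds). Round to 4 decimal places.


Bayesian evidence evaluation:
Posterior odds = prior_odds * LR = 0.002167 * 428.0274 = 0.9275354
Posterior probability = posterior_odds / (1 + posterior_odds)
= 0.9275354 / (1 + 0.9275354)
= 0.9275354 / 1.9275354
= 0.4812

0.4812


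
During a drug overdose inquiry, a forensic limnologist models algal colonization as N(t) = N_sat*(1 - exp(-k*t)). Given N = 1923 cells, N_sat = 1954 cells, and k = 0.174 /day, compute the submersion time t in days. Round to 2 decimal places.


PMSI from diatom colonization curve:
N / N_sat = 1923 / 1954 = 0.984135
1 - N/N_sat = 0.015865
ln(1 - N/N_sat) = -4.14364
t = -ln(1 - N/N_sat) / k = -(-4.14364) / 0.174 = 23.81 days

23.81


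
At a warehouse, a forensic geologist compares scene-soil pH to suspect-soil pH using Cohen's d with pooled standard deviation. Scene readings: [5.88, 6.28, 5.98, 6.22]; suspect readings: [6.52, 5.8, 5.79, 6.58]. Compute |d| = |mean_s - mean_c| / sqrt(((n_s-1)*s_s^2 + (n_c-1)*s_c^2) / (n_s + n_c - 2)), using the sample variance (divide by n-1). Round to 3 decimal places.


Pooled-variance Cohen's d for soil pH comparison:
Scene mean = 24.36 / 4 = 6.09
Suspect mean = 24.69 / 4 = 6.1725
Scene sample variance s_s^2 = 0.0364
Suspect sample variance s_c^2 = 0.190625
Pooled variance = ((n_s-1)*s_s^2 + (n_c-1)*s_c^2) / (n_s + n_c - 2) = 0.113512
Pooled SD = sqrt(0.113512) = 0.336915
Mean difference = -0.0825
|d| = |-0.0825| / 0.336915 = 0.245

0.245


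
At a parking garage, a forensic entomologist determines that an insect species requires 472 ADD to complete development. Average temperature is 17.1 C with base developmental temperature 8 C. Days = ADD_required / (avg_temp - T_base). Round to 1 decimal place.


Insect development time:
Effective temperature = avg_temp - T_base = 17.1 - 8 = 9.1 C
Days = ADD / effective_temp = 472 / 9.1 = 51.9 days

51.9


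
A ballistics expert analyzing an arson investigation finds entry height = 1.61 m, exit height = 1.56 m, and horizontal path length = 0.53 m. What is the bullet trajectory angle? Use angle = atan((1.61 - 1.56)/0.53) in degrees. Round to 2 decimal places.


Bullet trajectory angle:
Height difference = 1.61 - 1.56 = 0.05 m
angle = atan(0.05 / 0.53)
angle = atan(0.09434)
angle = 5.39 degrees

5.39
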